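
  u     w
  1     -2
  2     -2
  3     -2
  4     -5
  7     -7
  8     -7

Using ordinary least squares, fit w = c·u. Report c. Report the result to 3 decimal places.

XᵀX·[c]ᵀ = Xᵀw reads: 143·c = -137.
c = (-137)/143 = -0.958042.

c = -0.958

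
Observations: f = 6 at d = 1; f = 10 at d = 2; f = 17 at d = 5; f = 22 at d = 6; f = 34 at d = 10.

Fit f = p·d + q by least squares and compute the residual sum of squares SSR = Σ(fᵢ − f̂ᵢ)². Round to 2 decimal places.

With design matrix M, MᵀM = [[166, 24]; [24, 5]] and Mᵀf = [583, 89]ᵀ.
Determinant 166·5 − 24² = 254.
p = (583·5 − 24·89)/254 = 779/254; q = (166·89 − 24·583)/254 = 391/127.
Residuals: -37/254, 100/127, -359/254, 66/127, 32/127; SSR = 755/254.

SSR = 2.97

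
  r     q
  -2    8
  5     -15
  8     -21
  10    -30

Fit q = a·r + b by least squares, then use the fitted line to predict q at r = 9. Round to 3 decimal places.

q̂ = -26.033

From the data, Σr·r = 193, Σr = 21, Σ1 = 4.
Moment sums: Σr·q = -559, Σq = -58.
Normal equations: [[193, 21]; [21, 4]]·[a, b]ᵀ = [-559, -58]ᵀ.
Determinant 193·4 − 21² = 331.
a = ((-559)·4 − 21·(-58))/331 = -1018/331; b = (193·(-58) − 21·(-559))/331 = 545/331.
At r = 9: q̂ = (-1018/331)·(9) + (545/331)·(1) = -8617/331.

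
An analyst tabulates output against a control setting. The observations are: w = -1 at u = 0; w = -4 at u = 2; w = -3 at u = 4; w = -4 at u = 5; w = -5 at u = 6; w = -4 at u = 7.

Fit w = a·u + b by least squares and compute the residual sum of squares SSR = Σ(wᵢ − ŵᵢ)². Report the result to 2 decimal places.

SSR = 3.74

From the data, Σu·u = 130, Σu = 24, Σ1 = 6.
Moment sums: Σu·w = -98, Σw = -21.
So XᵀX·[a, b]ᵀ = Xᵀw: [[130, 24]; [24, 6]]·[a, b]ᵀ = [-98, -21]ᵀ.
Eliminating b: 6·(row 1) − 24·(row 2) gives 204·a = 6·(-98) − 24·(-21) = -84, so a = -7/17.
Then b = ((-21) − 24·(-7/17))/6 = -63/34.
Residuals: 29/34, -45/34, 1/2, -3/34, -23/34, 25/34; SSR = 127/34.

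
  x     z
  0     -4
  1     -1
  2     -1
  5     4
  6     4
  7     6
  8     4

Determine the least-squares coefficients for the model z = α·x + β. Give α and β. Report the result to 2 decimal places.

Entries of AᵀA: Σx·x = 179, Σx = 29, Σ1 = 7.
And Σx·z = 115, Σz = 12.
Δ = 179·7 − 29² = 412.
α = (115·7 − 29·12)/412 = 457/412; β = (179·12 − 29·115)/412 = -1187/412.

α = 1.11, β = -2.88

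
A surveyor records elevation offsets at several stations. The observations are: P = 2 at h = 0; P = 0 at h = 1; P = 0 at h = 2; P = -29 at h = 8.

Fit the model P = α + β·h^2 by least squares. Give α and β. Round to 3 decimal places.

From the data, Σ1 = 4, Σh^2 = 69, Σh^2·h^2 = 4113.
Right-hand side: ΣP = -27, Σh^2·P = -1856.
XᵀX·[α, β]ᵀ = XᵀP becomes [[4, 69]; [69, 4113]]·[α, β]ᵀ = [-27, -1856]ᵀ.
det = 4·4113 − 69² = 11691.
α = ((-27)·4113 − 69·(-1856))/11691 = 5671/3897; β = (4·(-1856) − 69·(-27))/11691 = -5561/11691.

α = 1.455, β = -0.476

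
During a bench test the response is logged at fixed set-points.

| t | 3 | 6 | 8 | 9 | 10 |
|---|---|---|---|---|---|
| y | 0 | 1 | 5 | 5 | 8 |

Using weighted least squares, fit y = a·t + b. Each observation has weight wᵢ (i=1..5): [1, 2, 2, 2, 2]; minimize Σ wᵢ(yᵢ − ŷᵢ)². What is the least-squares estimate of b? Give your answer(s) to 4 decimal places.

b = -5.0265

Compute the Gram sums: Σwᵢ·t·t = 571, Σwᵢ·t = 69, Σwᵢ·1 = 9.
Moment sums: Σwᵢ·t·y = 342, Σwᵢ·y = 38.
Eliminating b: 9·(row 1) − 69·(row 2) gives 378·a = 9·342 − 69·38 = 456, so a = 76/63.
Then b = (38 − 69·(76/63))/9 = -950/189.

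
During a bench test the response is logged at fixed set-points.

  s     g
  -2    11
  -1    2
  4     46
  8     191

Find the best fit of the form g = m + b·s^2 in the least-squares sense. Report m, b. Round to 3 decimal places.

m = -1.294, b = 3.002

Compute the Gram sums: Σ1 = 4, Σs^2 = 85, Σs^2·s^2 = 4369.
Moment sums: Σg = 250, Σs^2·g = 13006.
So MᵀM·[m, b]ᵀ = Mᵀg: [[4, 85]; [85, 4369]]·[m, b]ᵀ = [250, 13006]ᵀ.
Determinant 4·4369 − 85² = 10251.
m = (250·4369 − 85·13006)/10251 = -260/201; b = (4·13006 − 85·250)/10251 = 10258/3417.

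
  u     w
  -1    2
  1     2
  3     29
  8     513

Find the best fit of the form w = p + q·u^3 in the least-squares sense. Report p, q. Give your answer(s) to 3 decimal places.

XᵀX·[p, q]ᵀ = Xᵀw reads: 4·p + 539·q = 546;  539·p + 262875·q = 263439.
(Σ1 = 4, Σu^3 = 539, Σu^3·u^3 = 262875, Σw = 546, Σu^3·w = 263439.)
det = 4·262875 − 539² = 760979.
p = (546·262875 − 539·263439)/760979 = 41517/20567; q = (4·263439 − 539·546)/760979 = 20526/20567.

p = 2.019, q = 0.998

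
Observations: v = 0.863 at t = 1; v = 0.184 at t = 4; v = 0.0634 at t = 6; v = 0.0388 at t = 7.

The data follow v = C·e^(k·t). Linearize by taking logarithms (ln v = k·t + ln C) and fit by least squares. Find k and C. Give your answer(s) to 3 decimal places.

k = -0.519, C = 1.453

Linearized form: ln v = k·t + ln C. From the 4 transformed points,
Σt = 18.0000, Σ(t)² = 102.0000, Σln v = -7.8478, Σt·ln v = -46.2137.
Normal system: [[102.0000, 18.0000]; [18.0000, 4]]·[k, ln C]ᵀ = [-46.2137, -7.8478]ᵀ.
Slope k = (n·Σt·ln v − Σt·Σln v)/(n·Σ(t)² − (Σt)²) = (4·-46.2137 − 18.0000·-7.8478)/84.0000 = -0.51898; ln C = (Σln v − k·Σt)/n = 0.37348, so C = exp(0.37348) = 1.45279.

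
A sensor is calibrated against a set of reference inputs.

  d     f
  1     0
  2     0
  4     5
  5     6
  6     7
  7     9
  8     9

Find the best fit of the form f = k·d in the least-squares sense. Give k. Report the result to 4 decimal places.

k = 1.1641

The normal system AᵀA·[k]ᵀ = Aᵀf is [[195]]·[k]ᵀ = [227]ᵀ.
k = 227/195 = 1.1641.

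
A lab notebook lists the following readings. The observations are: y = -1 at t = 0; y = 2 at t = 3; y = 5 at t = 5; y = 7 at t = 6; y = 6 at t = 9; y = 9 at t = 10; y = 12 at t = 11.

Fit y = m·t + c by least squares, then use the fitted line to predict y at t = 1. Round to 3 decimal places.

ŷ = 0.310

The normal system XᵀX·[m, c]ᵀ = Xᵀy is [[372, 44]; [44, 7]]·[m, c]ᵀ = [349, 40]ᵀ.
det = 372·7 − 44² = 668.
m = (349·7 − 44·40)/668 = 683/668; c = (372·40 − 44·349)/668 = -119/167.
At t = 1: ŷ = (683/668)·(1) + (-119/167)·(1) = 207/668.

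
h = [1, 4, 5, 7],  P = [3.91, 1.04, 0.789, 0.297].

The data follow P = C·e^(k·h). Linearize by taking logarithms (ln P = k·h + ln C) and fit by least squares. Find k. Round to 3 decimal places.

Let Y = ln P. Fitting Y = k·h + ln C by least squares:
Sums: Σh = 17.0000, Σ(h)² = 91.0000, Σln P = -0.0483, Σh·ln P = -8.1627.
Normal system: [[91.0000, 17.0000]; [17.0000, 4]]·[k, ln C]ᵀ = [-8.1627, -0.0483]ᵀ.
Solving (det = 75.0000): k = -0.42441, ln C = 1.79166.

k = -0.424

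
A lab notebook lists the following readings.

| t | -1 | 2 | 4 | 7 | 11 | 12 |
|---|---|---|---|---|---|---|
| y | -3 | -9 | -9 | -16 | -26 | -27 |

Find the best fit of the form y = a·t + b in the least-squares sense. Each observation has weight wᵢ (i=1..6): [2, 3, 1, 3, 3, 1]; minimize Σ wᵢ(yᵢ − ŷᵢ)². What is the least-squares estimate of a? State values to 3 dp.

Sums needed: Σwᵢ·t·t = 684, Σwᵢ·t = 74, Σwᵢ·1 = 13.
Right-hand side: Σwᵢ·t·y = -1602, Σwᵢ·y = -195.
Normal equations: [[684, 74]; [74, 13]]·[a, b]ᵀ = [-1602, -195]ᵀ.
Δ = 684·13 − 74² = 3416.
a = ((-1602)·13 − 74·(-195))/3416 = -1599/854; b = (684·(-195) − 74·(-1602))/3416 = -1854/427.

a = -1.872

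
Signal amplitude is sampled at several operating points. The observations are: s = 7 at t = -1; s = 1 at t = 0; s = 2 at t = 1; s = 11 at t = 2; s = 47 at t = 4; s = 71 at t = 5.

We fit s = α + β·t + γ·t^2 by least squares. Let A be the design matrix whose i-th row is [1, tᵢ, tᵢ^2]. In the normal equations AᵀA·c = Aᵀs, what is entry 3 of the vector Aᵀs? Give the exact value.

2580

Entry 3 ↔ basis t^2, so (Aᵀs)_{3} = Σᵢ (t^2)·sᵢ = (1)·(7) + (0)·(1) + (1)·(2) + (4)·(11) + (16)·(47) + (25)·(71) = 2580.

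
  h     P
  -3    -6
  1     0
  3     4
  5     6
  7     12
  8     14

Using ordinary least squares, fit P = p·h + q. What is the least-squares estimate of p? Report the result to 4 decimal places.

p = 1.8084

With design matrix M, MᵀM = [[157, 21]; [21, 6]] and MᵀP = [256, 30]ᵀ.
Eliminating q: 6·(row 1) − 21·(row 2) gives 501·p = 6·256 − 21·30 = 906, so p = 302/167.
Then q = (30 − 21·(302/167))/6 = -222/167.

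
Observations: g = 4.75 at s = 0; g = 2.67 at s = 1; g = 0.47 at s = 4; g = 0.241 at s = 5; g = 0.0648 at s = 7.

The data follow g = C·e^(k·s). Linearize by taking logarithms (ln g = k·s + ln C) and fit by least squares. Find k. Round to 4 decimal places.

k = -0.6095

Let Y = ln g. Fitting Y = k·s + ln C by least squares:
Over the data: Σs = 17.0000, Σ(s)² = 91.0000, Σln g = -2.3742, Σs·ln g = -28.3080.
Normal system: [[91.0000, 17.0000]; [17.0000, 5]]·[k, ln C]ᵀ = [-28.3080, -2.3742]ᵀ.
Slope k = (n·Σs·ln g − Σs·Σln g)/(n·Σ(s)² − (Σs)²) = (5·-28.3080 − 17.0000·-2.3742)/166.0000 = -0.60951; ln C = (Σln g − k·Σs)/n = 1.59748.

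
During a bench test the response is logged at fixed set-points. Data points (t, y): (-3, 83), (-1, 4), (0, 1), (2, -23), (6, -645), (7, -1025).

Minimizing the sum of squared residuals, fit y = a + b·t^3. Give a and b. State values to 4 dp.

a = 1.3109, b = -2.9923

Forming MᵀM = [[6, 539]; [539, 165099]] and Mᵀy = [-1605, -493324]ᵀ gives MᵀM·[a, b]ᵀ = Mᵀy.
Determinant 6·165099 − 539² = 700073.
a = ((-1605)·165099 − 539·(-493324))/700073 = 83431/63643; b = (6·(-493324) − 539·(-1605))/700073 = -2094849/700073.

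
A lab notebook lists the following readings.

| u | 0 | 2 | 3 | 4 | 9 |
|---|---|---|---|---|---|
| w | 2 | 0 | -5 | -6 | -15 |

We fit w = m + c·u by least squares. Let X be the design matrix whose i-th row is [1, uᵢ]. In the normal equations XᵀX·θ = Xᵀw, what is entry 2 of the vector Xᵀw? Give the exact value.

Entry 2 ↔ basis u, so (Xᵀw)_{2} = Σᵢ (u)·wᵢ = (0)·(2) + (2)·(0) + (3)·(-5) + (4)·(-6) + (9)·(-15) = -174.

-174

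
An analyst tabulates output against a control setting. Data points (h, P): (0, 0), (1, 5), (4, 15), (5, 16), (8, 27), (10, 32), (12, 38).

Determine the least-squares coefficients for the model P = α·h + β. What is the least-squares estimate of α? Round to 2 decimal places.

α = 3.10

The normal equations are: 350·α + 40·β = 1137;  40·α + 7·β = 133.
Eliminating β: 7·(row 1) − 40·(row 2) gives 850·α = 7·1137 − 40·133 = 2639, so α = 2639/850.
Then β = (133 − 40·(2639/850))/7 = 107/85.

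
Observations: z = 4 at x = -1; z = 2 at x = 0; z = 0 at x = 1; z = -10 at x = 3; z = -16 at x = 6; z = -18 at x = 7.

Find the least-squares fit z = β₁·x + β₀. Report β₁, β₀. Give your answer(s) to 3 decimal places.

Forming AᵀA = [[96, 16]; [16, 6]] and Aᵀz = [-256, -38]ᵀ gives AᵀA·[β₁, β₀]ᵀ = Aᵀz.
Eliminating β₀: 6·(row 1) − 16·(row 2) gives 320·β₁ = 6·(-256) − 16·(-38) = -928, so β₁ = -29/10.
Then β₀ = ((-38) − 16·(-29/10))/6 = 7/5.

β₁ = -2.900, β₀ = 1.400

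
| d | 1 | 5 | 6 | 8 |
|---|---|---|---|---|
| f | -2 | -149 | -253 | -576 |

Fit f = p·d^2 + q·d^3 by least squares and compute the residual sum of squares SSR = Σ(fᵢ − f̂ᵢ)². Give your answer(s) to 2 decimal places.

Compute the Gram sums: Σd^2·d^2 = 6018, Σd^2·d^3 = 43670, Σd^3·d^3 = 324426.
And Σd^2·f = -49699, Σd^3·f = -368187.
MᵀM·[p, q]ᵀ = Mᵀf becomes [[6018, 43670]; [43670, 324426]]·[p, q]ᵀ = [-49699, -368187]ᵀ.
Eliminating q: 324426·(row 1) − 43670·(row 2) gives 45326768·p = 324426·(-49699) − 43670·(-368187) = -44921484, so p = -11230371/11331692.
Then q = ((-368187) − 43670·(-11230371/11331692))/324426 = -11348509/11331692.
Residuals: -21126/2832923, 2725198/2832923, -2836694/2832923, 531440/2832923; SSR = 5561892/2832923.

SSR = 1.96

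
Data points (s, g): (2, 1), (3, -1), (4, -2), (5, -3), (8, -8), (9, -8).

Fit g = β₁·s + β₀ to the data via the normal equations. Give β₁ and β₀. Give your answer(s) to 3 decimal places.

Forming MᵀM = [[199, 31]; [31, 6]] and Mᵀg = [-160, -21]ᵀ gives MᵀM·[β₁, β₀]ᵀ = Mᵀg.
Δ = 199·6 − 31² = 233.
β₁ = ((-160)·6 − 31·(-21))/233 = -309/233; β₀ = (199·(-21) − 31·(-160))/233 = 781/233.

β₁ = -1.326, β₀ = 3.352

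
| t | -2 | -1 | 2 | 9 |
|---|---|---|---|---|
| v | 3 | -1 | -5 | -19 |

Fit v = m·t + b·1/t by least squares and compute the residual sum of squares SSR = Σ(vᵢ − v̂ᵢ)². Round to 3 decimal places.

Setting ∂/∂m … = 0 gives: 90·m + 4·b = -186;  4·m + (245/162)·b = -46/9.
(Σt·t = 90, Σt·1/t = 4, Σ1/t·1/t = 245/162, Σt·v = -186, Σ1/t·v = -46/9.)
Δ = 90·(245/162) − 4² = 1081/9.
m = ((-186)·(245/162) − 4·(-46/9))/(1081/9) = -7043/3243; b = (90·(-46/9) − 4·(-186))/(1081/9) = 2556/1081.
Residuals: -523/3243, -2618/3243, -5963/3243, 306/1081; SSR = 4474/1081.

SSR = 4.139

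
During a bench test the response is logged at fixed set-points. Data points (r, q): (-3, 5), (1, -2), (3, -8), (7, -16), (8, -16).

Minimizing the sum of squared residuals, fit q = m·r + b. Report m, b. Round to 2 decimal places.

Entries of XᵀX: Σr·r = 132, Σr = 16, Σ1 = 5.
Right-hand side: Σr·q = -281, Σq = -37.
det = 132·5 − 16² = 404.
m = ((-281)·5 − 16·(-37))/404 = -813/404; b = (132·(-37) − 16·(-281))/404 = -97/101.

m = -2.01, b = -0.96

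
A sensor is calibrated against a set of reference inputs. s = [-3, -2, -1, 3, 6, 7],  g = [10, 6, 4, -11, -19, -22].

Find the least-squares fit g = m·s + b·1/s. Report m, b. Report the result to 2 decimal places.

From the data, Σs·s = 108, Σs·1/s = 6, Σ1/s·1/s = 149/98.
Moment sums: Σs·g = -347, Σ1/s·g = -853/42.
MᵀM·[m, b]ᵀ = Mᵀg becomes [[108, 6]; [6, 149/98]]·[m, b]ᵀ = [-347, -853/42]ᵀ.
Δ = 108·(149/98) − 6² = 6282/49.
m = ((-347)·(149/98) − 6·(-853/42))/(6282/49) = -39761/12564; b = (108·(-853/42) − 6·(-347))/(6282/49) = -910/1047.

m = -3.16, b = -0.87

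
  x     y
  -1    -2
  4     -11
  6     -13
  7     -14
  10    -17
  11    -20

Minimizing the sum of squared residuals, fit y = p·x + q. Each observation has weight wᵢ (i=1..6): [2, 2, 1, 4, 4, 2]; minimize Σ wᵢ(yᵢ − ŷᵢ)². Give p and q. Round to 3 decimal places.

p = -1.369, q = -4.221

Compute the Gram sums: Σwᵢ·x·x = 908, Σwᵢ·x = 102, Σwᵢ·1 = 15.
And Σwᵢ·x·y = -1674, Σwᵢ·y = -203.
AᵀWA·[p, q]ᵀ = AᵀWy becomes [[908, 102]; [102, 15]]·[p, q]ᵀ = [-1674, -203]ᵀ.
Determinant 908·15 − 102² = 3216.
p = ((-1674)·15 − 102·(-203))/3216 = -367/268; q = (908·(-203) − 102·(-1674))/3216 = -1697/402.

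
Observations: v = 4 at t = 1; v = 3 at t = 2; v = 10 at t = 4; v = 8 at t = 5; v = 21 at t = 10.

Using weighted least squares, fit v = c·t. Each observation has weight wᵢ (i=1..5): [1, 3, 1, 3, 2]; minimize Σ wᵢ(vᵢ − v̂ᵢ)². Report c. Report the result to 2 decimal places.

From the data, Σwᵢ·t·t = 304.
And Σwᵢ·t·v = 602.
So MᵀWM·[c]ᵀ = MᵀWv: [[304]]·[c]ᵀ = [602]ᵀ.
c = 602/304 = 1.98026.

c = 1.98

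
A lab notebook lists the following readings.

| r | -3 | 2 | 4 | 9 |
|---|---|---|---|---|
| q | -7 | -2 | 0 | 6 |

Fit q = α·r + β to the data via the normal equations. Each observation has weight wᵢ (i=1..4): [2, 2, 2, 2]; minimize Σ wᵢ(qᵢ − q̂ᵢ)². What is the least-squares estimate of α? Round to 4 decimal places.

α = 1.0811

The normal system AᵀWA·[α, β]ᵀ = AᵀWq is [[220, 24]; [24, 8]]·[α, β]ᵀ = [142, -6]ᵀ.
Δ = 220·8 − 24² = 1184.
α = (142·8 − 24·(-6))/1184 = 40/37; β = (220·(-6) − 24·142)/1184 = -591/148.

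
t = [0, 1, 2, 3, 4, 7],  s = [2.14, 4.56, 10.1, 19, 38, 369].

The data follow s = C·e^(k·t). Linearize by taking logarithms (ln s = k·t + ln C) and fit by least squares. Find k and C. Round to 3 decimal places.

Linearized form: ln s = k·t + ln C. From the 6 transformed points,
XᵀX = [[79.0000, 17.0000]; [17.0000, 6]], rhs = [70.9016, 17.0835]ᵀ  (here Σt = 17.0000, Σ(t)² = 79.0000, Σln s = 17.0835, Σt·ln s = 70.9016).
Δ = 79.0000·6 − (17.0000)² = 185.0000; k = (70.9016·6 − 17.0000·17.0835)/185.0000 = 0.72968, ln C = (79.0000·17.0835 − 17.0000·70.9016)/185.0000 = 0.77983, so C = exp(0.77983) = 2.18109.

k = 0.730, C = 2.181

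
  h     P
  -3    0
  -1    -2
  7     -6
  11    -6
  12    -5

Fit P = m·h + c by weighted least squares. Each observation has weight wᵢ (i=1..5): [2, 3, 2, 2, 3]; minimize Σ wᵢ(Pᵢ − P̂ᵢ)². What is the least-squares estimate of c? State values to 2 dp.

c = -2.00

With design matrix A, AᵀWA = [[793, 63]; [63, 12]] and AᵀWP = [-390, -45]ᵀ.
det = 793·12 − 63² = 5547.
m = ((-390)·12 − 63·(-45))/5547 = -615/1849; c = (793·(-45) − 63·(-390))/5547 = -3705/1849.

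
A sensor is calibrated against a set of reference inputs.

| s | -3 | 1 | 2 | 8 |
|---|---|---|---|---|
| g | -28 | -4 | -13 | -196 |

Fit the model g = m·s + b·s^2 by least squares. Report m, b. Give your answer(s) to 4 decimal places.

Sums needed: Σs·s = 78, Σs·s^2 = 494, Σs^2·s^2 = 4194.
Right-hand side: Σs·g = -1514, Σs^2·g = -12852.
Eliminating b: 4194·(row 1) − 494·(row 2) gives 83096·m = 4194·(-1514) − 494·(-12852) = -828, so m = -207/20774.
Then b = ((-12852) − 494·(-207/20774))/4194 = -4895/1598.

m = -0.0100, b = -3.0632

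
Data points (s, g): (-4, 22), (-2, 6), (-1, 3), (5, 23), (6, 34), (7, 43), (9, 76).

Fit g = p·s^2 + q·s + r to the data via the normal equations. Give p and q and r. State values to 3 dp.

Entries of XᵀX: Σs^2·s^2 = 11156, Σs^2·s = 1340, Σs^2 = 212, Σs·s = 212, Σs = 20, Σ1 = 7.
Right-hand side: Σs^2·g = 10441, Σs·g = 1201, Σg = 207.
Normal equations: [[11156, 1340, 212]; [1340, 212, 20]; [212, 20, 7]]·[p, q, r]ᵀ = [10441, 1201, 207]ᵀ.
Row-reducing yields p = 57879/56624, q = -51553/56624, r = 8605/7078.

p = 1.022, q = -0.910, r = 1.216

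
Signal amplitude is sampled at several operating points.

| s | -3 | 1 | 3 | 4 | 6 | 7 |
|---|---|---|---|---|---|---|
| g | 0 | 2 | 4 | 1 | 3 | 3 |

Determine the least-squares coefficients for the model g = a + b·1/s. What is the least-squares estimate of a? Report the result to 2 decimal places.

a = 1.85

Forming MᵀM = [[6, 131/84]; [131/84, 1045/784]] and Mᵀg = [13, 379/84]ᵀ gives MᵀM·[a, b]ᵀ = Mᵀg.
Eliminating b: (1045/784)·(row 1) − (131/84)·(row 2) gives (39269/7056)·a = (1045/784)·13 − (131/84)·(379/84) = 9077/882, so a = 72616/39269.
Then b = ((379/84) − (131/84)·(72616/39269))/(1045/784) = 47964/39269.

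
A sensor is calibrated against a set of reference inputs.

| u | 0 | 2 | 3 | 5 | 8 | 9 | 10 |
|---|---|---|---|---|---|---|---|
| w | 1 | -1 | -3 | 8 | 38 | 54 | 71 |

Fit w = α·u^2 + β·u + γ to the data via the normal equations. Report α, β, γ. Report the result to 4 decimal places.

α = 1.1410, β = -4.4814, γ = 1.5568

Compute the Gram sums: Σu^2·u^2 = 21379, Σu^2·u = 2401, Σu^2 = 283, Σu·u = 283, Σu = 37, Σ1 = 7.
Moment sums: Σu^2·w = 14075, Σu·w = 1529, Σw = 168.
Normal equations: [[21379, 2401, 283]; [2401, 283, 37]; [283, 37, 7]]·[α, β, γ]ᵀ = [14075, 1529, 168]ᵀ.
Row-reducing yields α = 3665/3212, β = -11777/2628, γ = 11251/7227.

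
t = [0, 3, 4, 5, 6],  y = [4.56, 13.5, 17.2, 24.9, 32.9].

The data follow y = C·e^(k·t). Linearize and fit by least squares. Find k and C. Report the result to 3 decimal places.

k = 0.330, C = 4.693

Linearized form: ln y = k·t + ln C. From the 5 transformed points,
Σt = 18.0000, Σ(t)² = 86.0000, Σln y = 13.6733, Σt·ln y = 56.2229.
Equations: 86.0000·k + 18.0000·ln C = 56.2229;  18.0000·k + 5·ln C = 13.6733.
Solving (det = 106.0000): k = 0.33015, ln C = 1.54612, so C = exp(1.54612) = 4.69322.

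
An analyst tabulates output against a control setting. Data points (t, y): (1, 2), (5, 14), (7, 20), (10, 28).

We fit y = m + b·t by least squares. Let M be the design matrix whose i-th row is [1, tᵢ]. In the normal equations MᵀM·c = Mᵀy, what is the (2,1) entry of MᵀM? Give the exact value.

Row 2 ↔ basis t, column 1 ↔ basis 1, so (MᵀM)_{2,1} = Σᵢ t = (1)·(1) + (5)·(1) + (7)·(1) + (10)·(1) = 23.

23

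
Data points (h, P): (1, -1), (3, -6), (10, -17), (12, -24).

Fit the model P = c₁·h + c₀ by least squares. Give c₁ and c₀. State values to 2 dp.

Setting ∂/∂c₁ … = 0 gives: 254·c₁ + 26·c₀ = -477;  26·c₁ + 4·c₀ = -48.
Determinant 254·4 − 26² = 340.
c₁ = ((-477)·4 − 26·(-48))/340 = -33/17; c₀ = (254·(-48) − 26·(-477))/340 = 21/34.

c₁ = -1.94, c₀ = 0.62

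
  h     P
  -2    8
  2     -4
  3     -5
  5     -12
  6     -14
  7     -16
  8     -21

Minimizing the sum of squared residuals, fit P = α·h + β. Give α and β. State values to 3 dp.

α = -2.792, β = 2.425

With design matrix M, MᵀM = [[191, 29]; [29, 7]] and MᵀP = [-463, -64]ᵀ.
Determinant 191·7 − 29² = 496.
α = ((-463)·7 − 29·(-64))/496 = -1385/496; β = (191·(-64) − 29·(-463))/496 = 1203/496.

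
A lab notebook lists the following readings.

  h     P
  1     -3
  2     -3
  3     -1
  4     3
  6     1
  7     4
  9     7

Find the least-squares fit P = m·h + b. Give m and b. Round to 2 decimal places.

m = 1.22, b = -4.41

XᵀX·[m, b]ᵀ = XᵀP reads: 196·m + 32·b = 97;  32·m + 7·b = 8.
Eliminating b: 7·(row 1) − 32·(row 2) gives 348·m = 7·97 − 32·8 = 423, so m = 141/116.
Then b = (8 − 32·(141/116))/7 = -128/29.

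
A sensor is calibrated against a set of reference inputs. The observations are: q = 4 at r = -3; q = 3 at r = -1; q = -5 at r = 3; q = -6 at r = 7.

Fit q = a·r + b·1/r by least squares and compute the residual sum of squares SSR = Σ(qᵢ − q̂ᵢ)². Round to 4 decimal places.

SSR = 2.9407

From the data, Σr·r = 68, Σr·1/r = 4, Σ1/r·1/r = 548/441.
Right-hand side: Σr·q = -72, Σ1/r·q = -48/7.
Eliminating b: (548/441)·(row 1) − 4·(row 2) gives (30208/441)·a = (548/441)·(-72) − 4·(-48/7) = -3040/49, so a = -855/944.
Then b = ((-48/7) − 4·(-855/944))/(548/441) = -2457/944.
Residuals: 49/118, -30/59, -167/118, 42/59; SSR = 347/118.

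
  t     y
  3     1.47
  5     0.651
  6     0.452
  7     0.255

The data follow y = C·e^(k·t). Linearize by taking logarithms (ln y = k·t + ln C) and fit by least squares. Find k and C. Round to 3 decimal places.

k = -0.428, C = 5.456

Linearized form: ln y = k·t + ln C. From the 4 transformed points,
XᵀX = [[119.0000, 21.0000]; [21.0000, 4]], rhs = [-15.3203, -2.2045]ᵀ  (here Σt = 21.0000, Σ(t)² = 119.0000, Σln y = -2.2045, Σt·ln y = -15.3203).
Δ = 119.0000·4 − (21.0000)² = 35.0000; k = (-15.3203·4 − 21.0000·-2.2045)/35.0000 = -0.42817, ln C = (119.0000·-2.2045 − 21.0000·-15.3203)/35.0000 = 1.69673, so C = exp(1.69673) = 5.45607.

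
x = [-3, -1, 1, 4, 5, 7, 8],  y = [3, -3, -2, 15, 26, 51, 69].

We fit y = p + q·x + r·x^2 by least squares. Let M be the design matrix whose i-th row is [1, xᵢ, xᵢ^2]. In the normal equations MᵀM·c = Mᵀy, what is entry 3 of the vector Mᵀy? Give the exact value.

7827

Entry 3 ↔ basis x^2, so (Mᵀy)_{3} = Σᵢ (x^2)·yᵢ = (9)·(3) + (1)·(-3) + (1)·(-2) + (16)·(15) + (25)·(26) + (49)·(51) + (64)·(69) = 7827.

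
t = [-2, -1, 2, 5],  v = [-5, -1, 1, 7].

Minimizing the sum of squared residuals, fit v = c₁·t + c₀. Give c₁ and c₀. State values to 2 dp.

c₁ = 1.53, c₀ = -1.03

XᵀX·[c₁, c₀]ᵀ = Xᵀv reads: 34·c₁ + 4·c₀ = 48;  4·c₁ + 4·c₀ = 2.
Eliminating c₀: 4·(row 1) − 4·(row 2) gives 120·c₁ = 4·48 − 4·2 = 184, so c₁ = 23/15.
Then c₀ = (2 − 4·(23/15))/4 = -31/30.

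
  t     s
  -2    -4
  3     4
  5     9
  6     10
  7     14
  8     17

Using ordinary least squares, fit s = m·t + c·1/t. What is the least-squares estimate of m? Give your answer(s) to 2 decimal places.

Forming XᵀX = [[187, 6]; [6, 328049/705600]] and Xᵀs = [359, 437/40]ᵀ gives XᵀX·[m, c]ᵀ = Xᵀs.
Eliminating c: (328049/705600)·(row 1) − 6·(row 2) gives (35943563/705600)·m = (328049/705600)·359 − 6·(437/40) = 71517511/705600, so m = 71517511/35943563.
Then c = ((437/40) − 6·(71517511/35943563))/(328049/705600) = -78339240/35943563.

m = 1.99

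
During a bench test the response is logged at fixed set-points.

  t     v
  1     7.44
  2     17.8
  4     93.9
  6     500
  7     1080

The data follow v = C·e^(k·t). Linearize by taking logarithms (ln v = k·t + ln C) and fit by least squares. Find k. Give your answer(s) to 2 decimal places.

k = 0.83

Taking logs, ln v = k·t + ln C, so regress ln v on t.
Σt = 20.0000, Σ(t)² = 106.0000, Σln v = 22.6276, Σt·ln v = 112.1149.
Equations: 106.0000·k + 20.0000·ln C = 112.1149;  20.0000·k + 5·ln C = 22.6276.
Solving (det = 130.0000): k = 0.83094, ln C = 1.20178.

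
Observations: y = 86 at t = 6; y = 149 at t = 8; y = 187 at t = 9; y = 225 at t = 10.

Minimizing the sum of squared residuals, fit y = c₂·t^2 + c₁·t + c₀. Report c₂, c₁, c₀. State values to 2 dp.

c₂ = 1.48, c₁ = 11.23, c₀ = -34.69

Normal-equation sums: Σt^2·t^2 = 21953, Σt^2·t = 2457, Σt^2 = 281, Σt·t = 281, Σt = 33, Σ1 = 4.
And Σt^2·y = 50279, Σt·y = 5641, Σy = 647.
Solving the 3×3 system (Gaussian elimination) gives c₂ = 65/44, c₁ = 2471/220, c₀ = -1908/55.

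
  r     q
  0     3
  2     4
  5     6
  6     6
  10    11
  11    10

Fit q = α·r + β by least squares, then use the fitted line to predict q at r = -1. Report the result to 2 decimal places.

From the data, Σr·r = 286, Σr = 34, Σ1 = 6.
For Mᵀq: Σr·q = 294, Σq = 40.
MᵀM·[α, β]ᵀ = Mᵀq becomes [[286, 34]; [34, 6]]·[α, β]ᵀ = [294, 40]ᵀ.
Δ = 286·6 − 34² = 560.
α = (294·6 − 34·40)/560 = 101/140; β = (286·40 − 34·294)/560 = 361/140.
At r = -1: q̂ = (101/140)·(-1) + (361/140)·(1) = 13/7.

q̂ = 1.86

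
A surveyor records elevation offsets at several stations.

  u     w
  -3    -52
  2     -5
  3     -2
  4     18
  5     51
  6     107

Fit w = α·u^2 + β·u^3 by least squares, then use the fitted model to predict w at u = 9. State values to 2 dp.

Forming MᵀM = [[2355, 11957]; [11957, 67899]] and Mᵀw = [4909, 31949]ᵀ gives MᵀM·[α, β]ᵀ = Mᵀw.
det = 2355·67899 − 11957² = 16932296.
α = (4909·67899 − 11957·31949)/16932296 = -24349001/8466148; β = (2355·31949 − 11957·4909)/16932296 = 8271491/8466148.
At u = 9: ŵ = (-24349001/8466148)·(81) + (8271491/8466148)·(729) = 2028823929/4233074.

ŵ = 479.28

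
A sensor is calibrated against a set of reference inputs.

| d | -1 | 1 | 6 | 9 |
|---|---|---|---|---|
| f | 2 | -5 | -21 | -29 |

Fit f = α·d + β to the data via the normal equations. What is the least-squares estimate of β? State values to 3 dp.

MᵀM·[α, β]ᵀ = Mᵀf reads: 119·α + 15·β = -394;  15·α + 4·β = -53.
(Σd·d = 119, Σd = 15, Σ1 = 4, Σd·f = -394, Σf = -53.)
Eliminating β: 4·(row 1) − 15·(row 2) gives 251·α = 4·(-394) − 15·(-53) = -781, so α = -781/251.
Then β = ((-53) − 15·(-781/251))/4 = -397/251.

β = -1.582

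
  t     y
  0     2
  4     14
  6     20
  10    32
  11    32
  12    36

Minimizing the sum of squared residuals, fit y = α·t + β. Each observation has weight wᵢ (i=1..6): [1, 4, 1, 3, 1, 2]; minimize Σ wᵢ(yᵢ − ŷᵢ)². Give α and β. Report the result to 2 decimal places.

With design matrix M, MᵀWM = [[809, 87]; [87, 12]] and MᵀWy = [2520, 278]ᵀ.
Eliminating β: 12·(row 1) − 87·(row 2) gives 2139·α = 12·2520 − 87·278 = 6054, so α = 2018/713.
Then β = (278 − 87·(2018/713))/12 = 5662/2139.

α = 2.83, β = 2.65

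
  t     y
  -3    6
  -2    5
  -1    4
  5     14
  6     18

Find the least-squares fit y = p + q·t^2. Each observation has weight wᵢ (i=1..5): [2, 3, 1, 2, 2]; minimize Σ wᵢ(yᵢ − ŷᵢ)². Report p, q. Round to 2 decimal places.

p = 3.11, q = 0.42

Normal-equation sums: Σwᵢ·1 = 10, Σwᵢ·t^2 = 153, Σwᵢ·t^2·t^2 = 4053.
Moment sums: Σwᵢ·y = 95, Σwᵢ·t^2·y = 2168.
Normal equations: [[10, 153]; [153, 4053]]·[p, q]ᵀ = [95, 2168]ᵀ.
Eliminating q: 4053·(row 1) − 153·(row 2) gives 17121·p = 4053·95 − 153·2168 = 53331, so p = 17777/5707.
Then q = (2168 − 153·(17777/5707))/4053 = 7145/17121.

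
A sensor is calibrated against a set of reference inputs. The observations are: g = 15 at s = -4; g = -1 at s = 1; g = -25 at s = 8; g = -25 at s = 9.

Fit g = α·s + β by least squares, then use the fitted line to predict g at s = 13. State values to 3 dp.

Sums needed: Σs·s = 162, Σs = 14, Σ1 = 4.
And Σs·g = -486, Σg = -36.
Normal equations: [[162, 14]; [14, 4]]·[α, β]ᵀ = [-486, -36]ᵀ.
det = 162·4 − 14² = 452.
α = ((-486)·4 − 14·(-36))/452 = -360/113; β = (162·(-36) − 14·(-486))/452 = 243/113.
At s = 13: ĝ = (-360/113)·(13) + (243/113)·(1) = -4437/113.

ĝ = -39.265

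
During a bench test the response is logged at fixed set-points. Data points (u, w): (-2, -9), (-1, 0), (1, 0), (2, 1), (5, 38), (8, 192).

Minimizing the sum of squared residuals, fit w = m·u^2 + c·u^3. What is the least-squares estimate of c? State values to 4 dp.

c = 0.4954

Sums needed: Σu^2·u^2 = 4755, Σu^2·u^3 = 35893, Σu^3·u^3 = 277899.
And Σu^2·w = 13206, Σu^3·w = 103134.
So MᵀM·[m, c]ᵀ = Mᵀw: [[4755, 35893]; [35893, 277899]]·[m, c]ᵀ = [13206, 103134]ᵀ.
Δ = 4755·277899 − 35893² = 33102296.
m = (13206·277899 − 35893·103134)/33102296 = -7963617/8275574; c = (4755·103134 − 35893·13206)/33102296 = 4099803/8275574.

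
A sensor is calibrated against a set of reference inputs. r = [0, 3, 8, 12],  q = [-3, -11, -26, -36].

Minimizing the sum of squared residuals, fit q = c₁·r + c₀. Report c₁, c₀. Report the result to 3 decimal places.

Entries of XᵀX: Σr·r = 217, Σr = 23, Σ1 = 4.
For Xᵀq: Σr·q = -673, Σq = -76.
Normal equations: [[217, 23]; [23, 4]]·[c₁, c₀]ᵀ = [-673, -76]ᵀ.
Determinant 217·4 − 23² = 339.
c₁ = ((-673)·4 − 23·(-76))/339 = -944/339; c₀ = (217·(-76) − 23·(-673))/339 = -1013/339.

c₁ = -2.785, c₀ = -2.988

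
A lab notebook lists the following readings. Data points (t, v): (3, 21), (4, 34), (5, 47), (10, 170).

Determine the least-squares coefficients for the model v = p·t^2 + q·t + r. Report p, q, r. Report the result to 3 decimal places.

Entries of XᵀX: Σt^2·t^2 = 10962, Σt^2·t = 1216, Σt^2 = 150, Σt·t = 150, Σt = 22, Σ1 = 4.
Right-hand side: Σt^2·v = 18908, Σt·v = 2134, Σv = 272.
Inverting the 3×3 Gram matrix, [p, q, r]ᵀ = [1537/946, 89/946, 6201/946]ᵀ.

p = 1.625, q = 0.094, r = 6.555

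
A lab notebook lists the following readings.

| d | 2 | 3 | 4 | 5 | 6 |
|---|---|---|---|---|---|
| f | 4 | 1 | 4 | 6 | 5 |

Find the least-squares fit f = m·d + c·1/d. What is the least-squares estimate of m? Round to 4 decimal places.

m = 0.8280

Sums needed: Σd·d = 90, Σd·1/d = 5, Σ1/d·1/d = 1769/3600.
Right-hand side: Σd·f = 87, Σ1/d·f = 161/30.
So MᵀM·[m, c]ᵀ = Mᵀf: [[90, 5]; [5, 1769/3600]]·[m, c]ᵀ = [87, 161/30]ᵀ.
Δ = 90·(1769/3600) − 5² = 769/40.
m = (87·(1769/3600) − 5·(161/30))/(769/40) = 6367/7690; c = (90·(161/30) − 5·87)/(769/40) = 1920/769.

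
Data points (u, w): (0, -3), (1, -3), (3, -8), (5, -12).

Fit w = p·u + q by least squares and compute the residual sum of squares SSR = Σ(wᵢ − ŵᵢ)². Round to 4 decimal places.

SSR = 1.9322

Setting ∂/∂p … = 0 gives: 35·p + 9·q = -87;  9·p + 4·q = -26.
det = 35·4 − 9² = 59.
p = ((-87)·4 − 9·(-26))/59 = -114/59; q = (35·(-26) − 9·(-87))/59 = -127/59.
Residuals: -50/59, 64/59, -3/59, -11/59; SSR = 114/59.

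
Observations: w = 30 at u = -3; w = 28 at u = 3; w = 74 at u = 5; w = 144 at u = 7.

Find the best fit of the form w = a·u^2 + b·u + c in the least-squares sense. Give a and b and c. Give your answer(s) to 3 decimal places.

Normal-equation sums: Σu^2·u^2 = 3188, Σu^2·u = 468, Σu^2 = 92, Σu·u = 92, Σu = 12, Σ1 = 4.
For Aᵀw: Σu^2·w = 9428, Σu·w = 1372, Σw = 276.
Row-reducing yields a = 1063/362, b = -64/181, c = 913/362.

a = 2.936, b = -0.354, c = 2.522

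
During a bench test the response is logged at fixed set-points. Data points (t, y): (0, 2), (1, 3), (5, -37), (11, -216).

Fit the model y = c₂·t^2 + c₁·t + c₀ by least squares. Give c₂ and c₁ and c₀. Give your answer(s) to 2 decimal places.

c₂ = -2.00, c₁ = 2.17, c₀ = 2.35

The normal system XᵀX·[c₂, c₁, c₀]ᵀ = Xᵀy is [[15267, 1457, 147]; [1457, 147, 17]; [147, 17, 4]]·[c₂, c₁, c₀]ᵀ = [-27058, -2558, -248]ᵀ.
Inverting the 3×3 Gram matrix, [c₂, c₁, c₀]ᵀ = [-8961/4475, 9731/4475, 2102/895]ᵀ.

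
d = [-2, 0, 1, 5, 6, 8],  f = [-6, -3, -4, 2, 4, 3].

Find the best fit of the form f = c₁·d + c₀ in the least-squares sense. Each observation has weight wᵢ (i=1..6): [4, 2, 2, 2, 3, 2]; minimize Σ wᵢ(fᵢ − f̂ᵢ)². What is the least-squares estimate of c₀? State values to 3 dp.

c₀ = -3.756

Sums needed: Σwᵢ·d·d = 304, Σwᵢ·d = 38, Σwᵢ·1 = 15.
And Σwᵢ·d·f = 180, Σwᵢ·f = -16.
Determinant 304·15 − 38² = 3116.
c₁ = (180·15 − 38·(-16))/3116 = 827/779; c₀ = (304·(-16) − 38·180)/3116 = -154/41.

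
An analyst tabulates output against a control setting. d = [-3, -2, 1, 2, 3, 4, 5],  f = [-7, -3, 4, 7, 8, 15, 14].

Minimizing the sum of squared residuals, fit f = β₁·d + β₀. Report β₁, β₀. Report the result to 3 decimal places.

The normal system MᵀM·[β₁, β₀]ᵀ = Mᵀf is [[68, 10]; [10, 7]]·[β₁, β₀]ᵀ = [199, 38]ᵀ.
det = 68·7 − 10² = 376.
β₁ = (199·7 − 10·38)/376 = 1013/376; β₀ = (68·38 − 10·199)/376 = 297/188.

β₁ = 2.694, β₀ = 1.580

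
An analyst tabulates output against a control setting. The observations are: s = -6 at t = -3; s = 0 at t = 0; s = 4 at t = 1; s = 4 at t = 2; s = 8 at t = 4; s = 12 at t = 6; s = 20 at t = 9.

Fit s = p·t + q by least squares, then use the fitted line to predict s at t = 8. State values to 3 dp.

ŝ = 17.078

From the data, Σt·t = 147, Σt = 19, Σ1 = 7.
Right-hand side: Σt·s = 314, Σs = 42.
AᵀA·[p, q]ᵀ = Aᵀs becomes [[147, 19]; [19, 7]]·[p, q]ᵀ = [314, 42]ᵀ.
Eliminating q: 7·(row 1) − 19·(row 2) gives 668·p = 7·314 − 19·42 = 1400, so p = 350/167.
Then q = (42 − 19·(350/167))/7 = 52/167.
At t = 8: ŝ = (350/167)·(8) + (52/167)·(1) = 2852/167.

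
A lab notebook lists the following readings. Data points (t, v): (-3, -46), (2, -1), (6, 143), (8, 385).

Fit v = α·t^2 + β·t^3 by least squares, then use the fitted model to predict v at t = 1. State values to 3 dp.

Entries of AᵀA: Σt^2·t^2 = 5489, Σt^2·t^3 = 40333, Σt^3·t^3 = 309593.
Moment sums: Σt^2·v = 29370, Σt^3·v = 229242.
Eliminating β: 309593·(row 1) − 40333·(row 2) gives 72605088·α = 309593·29370 − 40333·229242 = -153271176, so α = -6386299/3025212.
Then β = (229242 − 40333·(-6386299/3025212))/309593 = 3072047/3025212.
At t = 1: v̂ = (-6386299/3025212)·(1) + (3072047/3025212)·(1) = -828563/756303.

v̂ = -1.096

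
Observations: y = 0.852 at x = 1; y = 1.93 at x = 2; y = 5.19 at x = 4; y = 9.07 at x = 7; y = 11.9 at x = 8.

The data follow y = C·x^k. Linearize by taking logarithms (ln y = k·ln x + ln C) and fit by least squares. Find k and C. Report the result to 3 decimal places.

k = 1.257, C = 0.844

Let Y = ln y. Fitting Y = k·ln x + ln C by least squares:
XᵀX = [[10.5129, 6.1048]; [6.1048, 5]], rhs = [12.1791, 6.8256]ᵀ  (here Σln x = 6.1048, Σ(ln x)² = 10.5129, Σln y = 6.8256, Σln x·ln y = 12.1791).
Solving (det = 15.2960): k = 1.25697, ln C = -0.16959, so C = exp(-0.16959) = 0.84401.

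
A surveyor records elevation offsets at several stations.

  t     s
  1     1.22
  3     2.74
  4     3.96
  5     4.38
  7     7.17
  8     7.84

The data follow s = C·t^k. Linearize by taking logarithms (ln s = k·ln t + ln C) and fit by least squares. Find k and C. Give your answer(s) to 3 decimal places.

k = 0.901, C = 1.137

Let Y = ln s. Fitting Y = k·ln t + ln C by least squares:
Sums: Σln t = 8.1197, Σ(ln t)² = 13.8297, Σln s = 8.0892, Σln t·ln s = 13.5078.
Normal system: [[13.8297, 8.1197]; [8.1197, 6]]·[k, ln C]ᵀ = [13.5078, 8.0892]ᵀ.
Slope k = (n·Σln t·ln s − Σln t·Σln s)/(n·Σ(ln t)² − (Σln t)²) = (6·13.5078 − 8.1197·8.0892)/17.0487 = 0.90121; ln C = (Σln s − k·Σln t)/n = 0.12862, so C = exp(0.12862) = 1.13725.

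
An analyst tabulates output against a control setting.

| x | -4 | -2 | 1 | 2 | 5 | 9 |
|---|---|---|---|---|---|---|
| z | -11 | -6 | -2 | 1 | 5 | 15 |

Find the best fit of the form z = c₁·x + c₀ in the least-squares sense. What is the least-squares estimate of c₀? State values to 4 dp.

c₀ = -3.1789

Sums needed: Σx·x = 131, Σx = 11, Σ1 = 6.
Right-hand side: Σx·z = 216, Σz = 2.
MᵀM·[c₁, c₀]ᵀ = Mᵀz becomes [[131, 11]; [11, 6]]·[c₁, c₀]ᵀ = [216, 2]ᵀ.
Eliminating c₀: 6·(row 1) − 11·(row 2) gives 665·c₁ = 6·216 − 11·2 = 1274, so c₁ = 182/95.
Then c₀ = (2 − 11·(182/95))/6 = -302/95.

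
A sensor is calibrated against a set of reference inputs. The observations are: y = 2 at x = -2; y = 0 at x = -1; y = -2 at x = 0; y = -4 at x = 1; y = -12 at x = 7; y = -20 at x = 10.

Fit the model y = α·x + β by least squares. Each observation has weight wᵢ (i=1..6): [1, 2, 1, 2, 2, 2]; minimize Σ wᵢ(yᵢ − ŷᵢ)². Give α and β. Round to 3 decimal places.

α = -1.717, β = -1.705

Setting ∂/∂α … = 0 gives: 306·α + 32·β = -580;  32·α + 10·β = -72.
Eliminating β: 10·(row 1) − 32·(row 2) gives 2036·α = 10·(-580) − 32·(-72) = -3496, so α = -874/509.
Then β = ((-72) − 32·(-874/509))/10 = -868/509.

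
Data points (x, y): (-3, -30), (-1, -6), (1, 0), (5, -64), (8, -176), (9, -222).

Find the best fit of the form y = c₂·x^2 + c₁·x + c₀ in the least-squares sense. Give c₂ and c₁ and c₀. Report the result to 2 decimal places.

Forming AᵀA = [[11365, 1339, 181]; [1339, 181, 19]; [181, 19, 6]] and Aᵀy = [-31122, -3630, -498]ᵀ gives AᵀA·[c₂, c₁, c₀]ᵀ = Aᵀy.
Inverting the 3×3 Gram matrix, [c₂, c₁, c₀]ᵀ = [-9326/3175, 25816/15875, 7296/15875]ᵀ.

c₂ = -2.94, c₁ = 1.63, c₀ = 0.46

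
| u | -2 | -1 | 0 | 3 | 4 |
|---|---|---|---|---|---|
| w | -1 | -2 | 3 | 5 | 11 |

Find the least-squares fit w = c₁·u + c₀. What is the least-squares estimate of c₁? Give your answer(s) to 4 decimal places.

Forming MᵀM = [[30, 4]; [4, 5]] and Mᵀw = [63, 16]ᵀ gives MᵀM·[c₁, c₀]ᵀ = Mᵀw.
Eliminating c₀: 5·(row 1) − 4·(row 2) gives 134·c₁ = 5·63 − 4·16 = 251, so c₁ = 251/134.
Then c₀ = (16 − 4·(251/134))/5 = 114/67.

c₁ = 1.8731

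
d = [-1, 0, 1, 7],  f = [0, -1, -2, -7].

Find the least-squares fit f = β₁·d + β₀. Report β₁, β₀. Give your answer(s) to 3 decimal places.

Entries of MᵀM: Σd·d = 51, Σd = 7, Σ1 = 4.
Right-hand side: Σd·f = -51, Σf = -10.
So MᵀM·[β₁, β₀]ᵀ = Mᵀf: [[51, 7]; [7, 4]]·[β₁, β₀]ᵀ = [-51, -10]ᵀ.
Δ = 51·4 − 7² = 155.
β₁ = ((-51)·4 − 7·(-10))/155 = -134/155; β₀ = (51·(-10) − 7·(-51))/155 = -153/155.

β₁ = -0.865, β₀ = -0.987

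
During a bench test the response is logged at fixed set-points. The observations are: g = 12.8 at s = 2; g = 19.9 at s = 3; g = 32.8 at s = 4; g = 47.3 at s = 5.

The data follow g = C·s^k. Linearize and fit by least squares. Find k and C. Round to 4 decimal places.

Taking logs, ln g = k·ln s + ln C, so regress ln g on ln s.
AᵀA = [[6.1995, 4.7875]; [4.7875, 4]], rhs = [16.0984, 12.8871]ᵀ  (here Σln s = 4.7875, Σ(ln s)² = 6.1995, Σln g = 12.8871, Σln s·ln g = 16.0984).
Δ = 6.1995·4 − (4.7875)² = 1.8779; k = (16.0984·4 − 4.7875·12.8871)/1.8779 = 1.43590, ln C = (6.1995·12.8871 − 4.7875·16.0984)/1.8779 = 1.50319, so C = exp(1.50319) = 4.49601.

k = 1.4359, C = 4.4960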